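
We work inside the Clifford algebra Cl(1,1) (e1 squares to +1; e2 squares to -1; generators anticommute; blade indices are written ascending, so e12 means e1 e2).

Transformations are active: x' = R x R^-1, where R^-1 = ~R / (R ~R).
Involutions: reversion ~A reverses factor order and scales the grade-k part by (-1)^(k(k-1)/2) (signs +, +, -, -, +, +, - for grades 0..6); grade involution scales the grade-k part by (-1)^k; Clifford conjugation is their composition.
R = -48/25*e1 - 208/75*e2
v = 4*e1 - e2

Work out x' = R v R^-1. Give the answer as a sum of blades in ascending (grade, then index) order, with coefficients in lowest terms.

~R = -48/25*e1 - 208/75*e2, and R ~R = -22528/5625, so R^-1 = ~R / (-22528/5625).
R v = -784/75 + 976/75*e12
Answer: -617/44*e1 - 593/44*e2


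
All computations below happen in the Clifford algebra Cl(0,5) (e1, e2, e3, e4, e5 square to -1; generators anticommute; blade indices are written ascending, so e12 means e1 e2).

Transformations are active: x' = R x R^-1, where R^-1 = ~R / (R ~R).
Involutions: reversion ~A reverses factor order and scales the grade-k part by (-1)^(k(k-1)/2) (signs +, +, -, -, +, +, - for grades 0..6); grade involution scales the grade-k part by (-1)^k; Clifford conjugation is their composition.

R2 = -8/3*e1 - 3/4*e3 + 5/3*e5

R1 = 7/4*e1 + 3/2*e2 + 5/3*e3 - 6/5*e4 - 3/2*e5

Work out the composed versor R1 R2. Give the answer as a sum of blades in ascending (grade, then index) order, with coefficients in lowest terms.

Distribute over the terms of R2 (each basis-blade product reordered to ascending indices, repeated generators contracted through their squares):
R1 (-8/3*e1) = 14/3 + 4*e12 + 40/9*e13 - 16/5*e14 - 4*e15
R1 (-3/4*e3) = 5/4 - 21/16*e13 - 9/8*e23 - 9/10*e34 - 9/8*e35
R1 (5/3*e5) = 5/2 + 35/12*e15 + 5/2*e25 + 25/9*e35 - 2*e45
Summing the partial products and collecting blades:
Answer: 101/12 + 4*e12 + 451/144*e13 - 16/5*e14 - 13/12*e15 - 9/8*e23 + 5/2*e25 - 9/10*e34 + 119/72*e35 - 2*e45


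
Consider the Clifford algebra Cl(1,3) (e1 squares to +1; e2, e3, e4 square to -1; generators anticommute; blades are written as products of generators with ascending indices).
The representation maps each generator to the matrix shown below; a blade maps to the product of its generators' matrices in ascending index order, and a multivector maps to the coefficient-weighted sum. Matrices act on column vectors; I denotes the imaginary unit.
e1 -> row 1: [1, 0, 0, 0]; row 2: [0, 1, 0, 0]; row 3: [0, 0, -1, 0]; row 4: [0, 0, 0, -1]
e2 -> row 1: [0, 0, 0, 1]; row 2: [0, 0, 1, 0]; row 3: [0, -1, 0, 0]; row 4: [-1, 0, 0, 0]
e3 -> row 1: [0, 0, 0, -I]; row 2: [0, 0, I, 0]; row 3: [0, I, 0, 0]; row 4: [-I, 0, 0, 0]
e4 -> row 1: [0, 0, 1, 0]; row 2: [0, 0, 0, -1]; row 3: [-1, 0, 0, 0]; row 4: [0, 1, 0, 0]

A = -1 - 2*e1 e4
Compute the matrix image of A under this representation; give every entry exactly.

Bivector images (products of the table entries): rho(e1 e4) = rho(e1)rho(e4) = row 1: [0, 0, 1, 0]; row 2: [0, 0, 0, -1]; row 3: [1, 0, 0, 0]; row 4: [0, -1, 0, 0].
M = (-1)*1 + (-2)*rho(e1 e4), summed entrywise (1 is the identity matrix):
Answer: row 1: [-1, 0, -2, 0]; row 2: [0, -1, 0, 2]; row 3: [-2, 0, -1, 0]; row 4: [0, 2, 0, -1]


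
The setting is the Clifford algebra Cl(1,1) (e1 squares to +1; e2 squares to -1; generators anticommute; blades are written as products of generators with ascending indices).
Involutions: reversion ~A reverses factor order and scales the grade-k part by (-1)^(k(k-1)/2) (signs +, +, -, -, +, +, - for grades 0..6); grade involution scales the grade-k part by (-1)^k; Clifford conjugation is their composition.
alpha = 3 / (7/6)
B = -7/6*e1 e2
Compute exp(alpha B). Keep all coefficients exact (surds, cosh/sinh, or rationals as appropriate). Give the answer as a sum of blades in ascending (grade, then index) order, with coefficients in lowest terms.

B^2 = (-7/6)^2*(e1 e2)^2 = 49/36*(+1) = 49/36 (a basis 2-blade squares to minus the product of its generators' squares).
B^2 = 49/36 — the series telescopes hyperbolically here: l = 7/6, alpha*l = 3, so exp(alpha B) = cosh(3) + (sinh(3)/(7/6))*B = cosh(3) + (6*sinh(3)/7)*B.
Answer: cosh(3) - sinh(3)*e1 e2


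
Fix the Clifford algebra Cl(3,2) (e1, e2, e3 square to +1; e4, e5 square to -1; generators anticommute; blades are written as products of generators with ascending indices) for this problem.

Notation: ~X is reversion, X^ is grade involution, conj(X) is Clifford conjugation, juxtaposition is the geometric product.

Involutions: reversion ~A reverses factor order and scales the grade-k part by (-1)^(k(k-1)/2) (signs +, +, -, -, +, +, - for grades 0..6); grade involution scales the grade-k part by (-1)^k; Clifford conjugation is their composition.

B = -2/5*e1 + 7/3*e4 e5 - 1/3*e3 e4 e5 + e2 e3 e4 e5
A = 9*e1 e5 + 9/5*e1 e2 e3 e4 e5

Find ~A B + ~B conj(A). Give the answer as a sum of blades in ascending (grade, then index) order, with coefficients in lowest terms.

first term: 9/5*e1 - 18/5*e5 + 3/5*e1 e2 - 21*e1 e4 - 21/5*e1 e2 e3 - 3*e1 e3 e4 - 9*e1 e2 e3 e4 - 18/25*e2 e3 e4 e5
second term: -9/5*e1 + 18/5*e5 + 3/5*e1 e2 - 21*e1 e4 - 21/5*e1 e2 e3 - 3*e1 e3 e4 + 9*e1 e2 e3 e4 + 18/25*e2 e3 e4 e5
Answer: 6/5*e1 e2 - 42*e1 e4 - 42/5*e1 e2 e3 - 6*e1 e3 e4


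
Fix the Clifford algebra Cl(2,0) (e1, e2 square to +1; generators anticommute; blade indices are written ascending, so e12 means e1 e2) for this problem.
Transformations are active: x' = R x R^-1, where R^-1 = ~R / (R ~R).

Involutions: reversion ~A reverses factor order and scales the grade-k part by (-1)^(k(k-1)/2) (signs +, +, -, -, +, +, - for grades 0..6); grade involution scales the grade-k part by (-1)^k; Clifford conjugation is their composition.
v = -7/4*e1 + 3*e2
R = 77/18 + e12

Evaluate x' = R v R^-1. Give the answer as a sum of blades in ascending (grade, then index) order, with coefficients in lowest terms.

~R = 77/18 - e12, and R ~R = 6253/324, so R^-1 = ~R / (6253/324).
R v = -323/72*e1 + 175/12*e2
Answer: -5971/25012*e1 + 21666/6253*e2


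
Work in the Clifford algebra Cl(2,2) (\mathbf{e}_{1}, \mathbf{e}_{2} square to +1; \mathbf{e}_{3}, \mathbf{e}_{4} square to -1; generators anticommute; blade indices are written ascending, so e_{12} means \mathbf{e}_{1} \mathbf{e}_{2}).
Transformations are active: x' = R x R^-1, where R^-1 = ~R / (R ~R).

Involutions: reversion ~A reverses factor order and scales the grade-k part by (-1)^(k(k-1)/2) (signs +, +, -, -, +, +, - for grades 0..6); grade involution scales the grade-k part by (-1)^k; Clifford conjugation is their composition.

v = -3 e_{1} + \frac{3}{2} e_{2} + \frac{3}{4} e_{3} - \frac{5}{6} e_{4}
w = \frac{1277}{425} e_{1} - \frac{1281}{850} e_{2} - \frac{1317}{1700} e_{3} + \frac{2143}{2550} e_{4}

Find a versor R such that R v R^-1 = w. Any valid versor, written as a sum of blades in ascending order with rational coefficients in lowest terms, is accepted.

Take R = v + w = \frac{2}{425} e_{1} - \frac{3}{425} e_{2} - \frac{21}{850} e_{3} + \frac{3}{425} e_{4}. Because q(v) = q(w) = \frac{1439}{144}, conjugation by R sends v exactly to w.
Answer: \frac{2}{425} e_{1} - \frac{3}{425} e_{2} - \frac{21}{850} e_{3} + \frac{3}{425} e_{4}


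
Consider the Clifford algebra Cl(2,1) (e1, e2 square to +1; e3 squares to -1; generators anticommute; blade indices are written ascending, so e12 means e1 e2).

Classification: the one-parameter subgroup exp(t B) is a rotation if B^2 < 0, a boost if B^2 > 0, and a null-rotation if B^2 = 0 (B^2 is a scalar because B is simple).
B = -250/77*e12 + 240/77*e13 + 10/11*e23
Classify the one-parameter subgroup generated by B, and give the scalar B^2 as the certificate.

B^2 term by term: the squares give (-250/77)^2*(e12)^2 + (240/77)^2*(e13)^2 + (10/11)^2*(e23)^2 = 62500/5929*(-1) + 57600/5929*(+1) + 100/121*(+1) = 0 (each basis 2-blade squares to minus the product of its generators' squares); cross terms between blades sharing an index anticommute and cancel. So B^2 = 0.
Answer: null-rotation, certificate B^2 = 0. The invariant at work: B^2 = 0 is unchanged by conjugation, hence its sign classifies the subgroup whatever basis B is written in.


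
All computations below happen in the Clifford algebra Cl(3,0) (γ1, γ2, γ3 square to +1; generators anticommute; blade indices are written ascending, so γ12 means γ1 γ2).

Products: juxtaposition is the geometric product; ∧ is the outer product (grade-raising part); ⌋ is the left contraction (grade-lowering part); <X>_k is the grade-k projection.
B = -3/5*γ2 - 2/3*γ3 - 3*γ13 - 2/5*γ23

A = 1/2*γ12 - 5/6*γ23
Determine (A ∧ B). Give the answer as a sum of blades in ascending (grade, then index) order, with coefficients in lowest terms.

step 1: -1/3*γ123
Answer: -1/3*γ123


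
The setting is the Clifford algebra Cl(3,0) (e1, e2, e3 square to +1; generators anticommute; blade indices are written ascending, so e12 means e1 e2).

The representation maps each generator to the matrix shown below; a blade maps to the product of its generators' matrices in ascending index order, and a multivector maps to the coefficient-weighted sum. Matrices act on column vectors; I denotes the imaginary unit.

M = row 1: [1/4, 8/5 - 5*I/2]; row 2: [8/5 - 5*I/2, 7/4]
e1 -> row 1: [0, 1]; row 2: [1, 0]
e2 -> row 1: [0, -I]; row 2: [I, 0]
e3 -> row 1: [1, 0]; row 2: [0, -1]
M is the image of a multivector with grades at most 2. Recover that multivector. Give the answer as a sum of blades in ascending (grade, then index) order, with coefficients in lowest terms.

Method: 1, rho(e1), rho(e2), rho(e3) form a trace-orthogonal basis of the 2x2 complex matrices (tr(X Y) = 2 if X = Y, else 0), so M = m0*1 + m1*rho(e1) + m2*rho(e2) + m3*rho(e3) with m0 = tr(M)/2 = 1, m1 = tr(M rho(e1))/2 = 8/5 - 5*I/2, m2 = tr(M rho(e2))/2 = 0, m3 = tr(M rho(e3))/2 = -3/4.
Multiplying table entries, the bivector images are rho(e12) = I*rho(e3), rho(e13) = -I*rho(e2), rho(e23) = I*rho(e1); with real blade coefficients the real parts of m0..m3 are the coefficients of 1, e1, e2, e3 and the imaginary parts give the bivectors (e23: Im m1, e13: -Im m2, e12: Im m3).
Answer: 1 + 8/5*e1 - 3/4*e3 - 5/2*e23


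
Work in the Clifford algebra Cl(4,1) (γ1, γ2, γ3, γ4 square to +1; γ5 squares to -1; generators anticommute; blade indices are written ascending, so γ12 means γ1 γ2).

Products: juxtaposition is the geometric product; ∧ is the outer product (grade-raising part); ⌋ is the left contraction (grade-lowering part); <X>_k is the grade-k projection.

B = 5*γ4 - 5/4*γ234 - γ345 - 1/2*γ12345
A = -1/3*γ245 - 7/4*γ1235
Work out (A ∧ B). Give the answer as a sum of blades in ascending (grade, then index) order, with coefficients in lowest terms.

step 1: 35/4*γ12345
Answer: 35/4*γ12345


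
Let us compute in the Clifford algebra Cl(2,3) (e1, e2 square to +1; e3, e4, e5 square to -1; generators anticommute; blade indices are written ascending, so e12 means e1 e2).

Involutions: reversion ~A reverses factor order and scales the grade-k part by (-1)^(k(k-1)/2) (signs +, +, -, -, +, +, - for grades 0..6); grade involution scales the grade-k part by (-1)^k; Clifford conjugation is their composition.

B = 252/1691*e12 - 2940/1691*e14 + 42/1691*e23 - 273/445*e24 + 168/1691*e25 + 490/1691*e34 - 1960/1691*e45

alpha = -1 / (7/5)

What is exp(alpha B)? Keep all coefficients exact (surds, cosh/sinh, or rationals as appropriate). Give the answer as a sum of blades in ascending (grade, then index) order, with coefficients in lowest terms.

B^2 term by term: the squares give (252/1691)^2*(e12)^2 + (-2940/1691)^2*(e14)^2 + (42/1691)^2*(e23)^2 + (-273/445)^2*(e24)^2 + (168/1691)^2*(e25)^2 + (490/1691)^2*(e34)^2 + (-1960/1691)^2*(e45)^2 = 63504/2859481*(-1) + 8643600/2859481*(+1) + 1764/2859481*(+1) + 74529/198025*(+1) + 28224/2859481*(+1) + 240100/2859481*(-1) + 3841600/2859481*(-1) = 49/25 (each basis 2-blade squares to minus the product of its generators' squares); cross terms between blades sharing an index anticommute and cancel; the commuting (index-disjoint) pairs give grade-4 terms 2*c*c'*(blade product), which cancel blade by blade — e1234: 246960/2859481 - 246960/2859481 = 0; e1245: -987840/2859481 + 987840/2859481 = 0; e2345: -164640/2859481 + 164640/2859481 = 0 — confirming B is simple. So B^2 = 49/25.
B^2 = 49/25 — since the square is positive, the closed form is hyperbolic: l = 7/5, alpha*l = -1, so exp(alpha B) = cosh(-1) + (sinh(-1)/(7/5))*B = cosh(1) + (-5*sinh(1)/7)*B.
Answer: cosh(1) - 180*sinh(1)/1691*e12 + 2100*sinh(1)/1691*e14 - 30*sinh(1)/1691*e23 + 39*sinh(1)/89*e24 - 120*sinh(1)/1691*e25 - 350*sinh(1)/1691*e34 + 1400*sinh(1)/1691*e45


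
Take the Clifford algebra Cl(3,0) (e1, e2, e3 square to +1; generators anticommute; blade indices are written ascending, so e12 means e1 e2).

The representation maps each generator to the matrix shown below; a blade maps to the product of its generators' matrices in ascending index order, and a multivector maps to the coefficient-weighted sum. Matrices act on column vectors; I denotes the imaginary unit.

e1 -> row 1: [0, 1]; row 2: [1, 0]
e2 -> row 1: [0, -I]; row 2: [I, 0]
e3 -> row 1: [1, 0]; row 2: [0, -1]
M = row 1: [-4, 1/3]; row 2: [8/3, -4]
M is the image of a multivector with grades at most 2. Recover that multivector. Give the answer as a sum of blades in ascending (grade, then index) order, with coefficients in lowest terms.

Method: 1, rho(e1), rho(e2), rho(e3) form a trace-orthogonal basis of the 2x2 complex matrices (tr(X Y) = 2 if X = Y, else 0), so M = m0*1 + m1*rho(e1) + m2*rho(e2) + m3*rho(e3) with m0 = tr(M)/2 = -4, m1 = tr(M rho(e1))/2 = 3/2, m2 = tr(M rho(e2))/2 = -7*I/6, m3 = tr(M rho(e3))/2 = 0.
Multiplying table entries, the bivector images are rho(e12) = I*rho(e3), rho(e13) = -I*rho(e2), rho(e23) = I*rho(e1); with real blade coefficients the real parts of m0..m3 are the coefficients of 1, e1, e2, e3 and the imaginary parts give the bivectors (e23: Im m1, e13: -Im m2, e12: Im m3).
Answer: -4 + 3/2*e1 + 7/6*e13


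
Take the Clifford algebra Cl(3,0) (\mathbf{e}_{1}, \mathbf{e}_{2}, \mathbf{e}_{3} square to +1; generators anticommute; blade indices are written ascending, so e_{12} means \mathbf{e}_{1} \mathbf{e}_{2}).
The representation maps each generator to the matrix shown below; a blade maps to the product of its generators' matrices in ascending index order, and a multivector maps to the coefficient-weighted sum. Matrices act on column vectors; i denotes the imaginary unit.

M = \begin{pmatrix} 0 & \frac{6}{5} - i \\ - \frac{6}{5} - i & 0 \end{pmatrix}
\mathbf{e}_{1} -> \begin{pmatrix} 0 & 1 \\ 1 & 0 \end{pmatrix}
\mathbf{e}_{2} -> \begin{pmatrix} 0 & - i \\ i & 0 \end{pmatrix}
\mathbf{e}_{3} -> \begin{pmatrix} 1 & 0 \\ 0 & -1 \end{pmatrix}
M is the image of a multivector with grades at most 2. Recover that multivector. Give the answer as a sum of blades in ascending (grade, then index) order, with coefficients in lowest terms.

Method: 1, rho(e_{1}), rho(e_{2}), rho(e_{3}) form a trace-orthogonal basis of the 2x2 complex matrices (tr(X Y) = 2 if X = Y, else 0), so M = m0*1 + m1*rho(e_{1}) + m2*rho(e_{2}) + m3*rho(e_{3}) with m0 = tr(M)/2 = 0, m1 = tr(M rho(e_{1}))/2 = - i, m2 = tr(M rho(e_{2}))/2 = \frac{6 i}{5}, m3 = tr(M rho(e_{3}))/2 = 0.
Multiplying table entries, the bivector images are rho(e_{12}) = i*rho(e_{3}), rho(e_{13}) = -i*rho(e_{2}), rho(e_{23}) = i*rho(e_{1}); with real blade coefficients the real parts of m0..m3 are the coefficients of 1, e_{1}, e_{2}, e_{3} and the imaginary parts give the bivectors (e_{23}: Im m1, e_{13}: -Im m2, e_{12}: Im m3).
Answer: -\frac{6}{5} e_{13} - e_{23}


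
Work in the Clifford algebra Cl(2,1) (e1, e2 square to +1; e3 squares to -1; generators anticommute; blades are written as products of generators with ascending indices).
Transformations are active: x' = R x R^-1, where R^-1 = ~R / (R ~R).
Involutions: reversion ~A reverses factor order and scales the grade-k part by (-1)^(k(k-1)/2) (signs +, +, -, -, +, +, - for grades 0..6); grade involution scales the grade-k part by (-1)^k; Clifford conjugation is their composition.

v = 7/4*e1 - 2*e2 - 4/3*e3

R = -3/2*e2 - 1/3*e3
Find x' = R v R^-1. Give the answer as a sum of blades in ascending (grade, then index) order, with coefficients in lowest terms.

~R = -3/2*e2 - 1/3*e3, and R ~R = 77/36, so R^-1 = ~R / (77/36).
R v = 23/9 + 21/8*e1 e2 + 7/12*e1 e3 + 4/3*e2 e3
Answer: -7/4*e1 - 122/77*e2 + 124/231*e3


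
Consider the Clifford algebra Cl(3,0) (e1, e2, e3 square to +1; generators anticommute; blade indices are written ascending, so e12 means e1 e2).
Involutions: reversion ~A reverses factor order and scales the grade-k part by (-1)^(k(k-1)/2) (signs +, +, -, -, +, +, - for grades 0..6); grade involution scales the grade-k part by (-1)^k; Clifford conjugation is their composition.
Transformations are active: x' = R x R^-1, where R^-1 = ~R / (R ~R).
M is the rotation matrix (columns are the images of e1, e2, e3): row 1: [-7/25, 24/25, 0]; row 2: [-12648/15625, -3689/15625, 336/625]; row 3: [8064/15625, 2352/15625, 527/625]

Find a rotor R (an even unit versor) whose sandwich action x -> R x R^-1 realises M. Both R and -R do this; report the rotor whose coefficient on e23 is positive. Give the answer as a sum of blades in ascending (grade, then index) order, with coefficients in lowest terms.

Method: write R = a + b12*e12 + b13*e13 + b23*e23 with a^2 + b12^2 + b13^2 + b23^2 = 1 (so R^-1 = ~R). Expanding the columns R e_j ~R gives tr M = 4a^2 - 1 and, from the antisymmetric part, M21 - M12 = -4a*b12, M13 - M31 = 4a*b13, M32 - M23 = -4a*b23.
Here tr M = 5111/15625, so a^2 = (1 + tr M)/4 = 5184/15625 and a = ±72/125. Taking a = 72/125: M21 - M12 = -27648/15625, M13 - M31 = -8064/15625, M32 - M23 = -6048/15625, giving b12 = 96/125, b13 = -28/125, b23 = 21/125, i.e. R = 72/125 + 96/125*e12 - 28/125*e13 + 21/125*e23.
Its e23 coefficient is already positive.
Answer: 72/125 + 96/125*e12 - 28/125*e13 + 21/125*e23. Key observation: the double cover Spin(3) -> SO(3) sends R and -R to the same matrix (trace 5111/15625 here), so the stated sign of the e23 coefficient is what selects one sheet.


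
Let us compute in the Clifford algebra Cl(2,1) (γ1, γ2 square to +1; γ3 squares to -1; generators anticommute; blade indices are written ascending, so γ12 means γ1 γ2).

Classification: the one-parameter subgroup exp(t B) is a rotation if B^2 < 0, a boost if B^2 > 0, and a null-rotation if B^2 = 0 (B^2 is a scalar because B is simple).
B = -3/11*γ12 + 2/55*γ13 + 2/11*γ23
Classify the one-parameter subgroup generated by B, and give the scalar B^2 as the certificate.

B^2 term by term: the squares give (-3/11)^2*(γ12)^2 + (2/55)^2*(γ13)^2 + (2/11)^2*(γ23)^2 = 9/121*(-1) + 4/3025*(+1) + 4/121*(+1) = -1/25 (each basis 2-blade squares to minus the product of its generators' squares); cross terms between blades sharing an index anticommute and cancel. So B^2 = -1/25.
Answer: rotation, certificate B^2 = -1/25. The invariant at work: B^2 = -1/25 is unchanged by conjugation, hence its sign classifies the subgroup whatever basis B is written in.


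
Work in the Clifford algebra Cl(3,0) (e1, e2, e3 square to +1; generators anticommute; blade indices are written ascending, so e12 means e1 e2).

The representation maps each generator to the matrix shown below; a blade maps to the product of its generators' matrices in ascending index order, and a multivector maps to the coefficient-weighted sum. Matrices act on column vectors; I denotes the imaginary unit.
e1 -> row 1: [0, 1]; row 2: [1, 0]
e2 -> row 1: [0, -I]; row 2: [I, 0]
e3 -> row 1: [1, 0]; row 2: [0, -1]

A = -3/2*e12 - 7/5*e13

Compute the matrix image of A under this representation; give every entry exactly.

Bivector images (products of the table entries): rho(e12) = rho(e1)rho(e2) = row 1: [I, 0]; row 2: [0, -I]; rho(e13) = rho(e1)rho(e3) = row 1: [0, -1]; row 2: [1, 0].
M = (-3/2)*rho(e12) + (-7/5)*rho(e13), summed entrywise:
Answer: row 1: [-3*I/2, 7/5]; row 2: [-7/5, 3*I/2]


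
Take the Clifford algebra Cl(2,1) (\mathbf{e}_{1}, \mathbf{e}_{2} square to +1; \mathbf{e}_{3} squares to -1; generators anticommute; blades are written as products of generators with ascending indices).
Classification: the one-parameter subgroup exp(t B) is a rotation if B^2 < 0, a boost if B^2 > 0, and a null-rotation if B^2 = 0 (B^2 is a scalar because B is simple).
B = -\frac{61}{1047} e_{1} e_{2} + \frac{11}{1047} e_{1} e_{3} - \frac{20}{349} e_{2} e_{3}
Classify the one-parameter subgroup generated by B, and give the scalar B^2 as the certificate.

B^2 term by term: the squares give (-\frac{61}{1047})^2*(e_{1} e_{2})^2 + (\frac{11}{1047})^2*(e_{1} e_{3})^2 + (-\frac{20}{349})^2*(e_{2} e_{3})^2 = \frac{3721}{1096209}*(-1) + \frac{121}{1096209}*(+1) + \frac{400}{121801}*(+1) = 0 (each basis 2-blade squares to minus the product of its generators' squares); cross terms between blades sharing an index anticommute and cancel. So B^2 = 0.
Answer: null-rotation, certificate B^2 = 0. One invariant decides it: the square 0 survives every conjugation, and its sign is exactly the classification.


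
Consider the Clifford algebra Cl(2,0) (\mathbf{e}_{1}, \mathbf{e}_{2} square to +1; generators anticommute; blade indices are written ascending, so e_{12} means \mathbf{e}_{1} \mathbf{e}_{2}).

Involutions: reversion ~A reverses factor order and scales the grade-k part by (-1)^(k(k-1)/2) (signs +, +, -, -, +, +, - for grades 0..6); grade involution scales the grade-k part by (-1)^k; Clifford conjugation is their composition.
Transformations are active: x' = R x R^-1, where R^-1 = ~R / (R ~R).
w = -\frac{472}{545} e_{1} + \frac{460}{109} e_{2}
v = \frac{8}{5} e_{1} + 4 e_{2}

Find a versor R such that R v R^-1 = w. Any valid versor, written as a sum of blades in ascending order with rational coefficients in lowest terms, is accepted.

Take R = v + w = \frac{80}{109} e_{1} + \frac{896}{109} e_{2}. Because q(v) = q(w) = \frac{464}{25}, conjugation by R sends v exactly to w.
Answer: \frac{80}{109} e_{1} + \frac{896}{109} e_{2}


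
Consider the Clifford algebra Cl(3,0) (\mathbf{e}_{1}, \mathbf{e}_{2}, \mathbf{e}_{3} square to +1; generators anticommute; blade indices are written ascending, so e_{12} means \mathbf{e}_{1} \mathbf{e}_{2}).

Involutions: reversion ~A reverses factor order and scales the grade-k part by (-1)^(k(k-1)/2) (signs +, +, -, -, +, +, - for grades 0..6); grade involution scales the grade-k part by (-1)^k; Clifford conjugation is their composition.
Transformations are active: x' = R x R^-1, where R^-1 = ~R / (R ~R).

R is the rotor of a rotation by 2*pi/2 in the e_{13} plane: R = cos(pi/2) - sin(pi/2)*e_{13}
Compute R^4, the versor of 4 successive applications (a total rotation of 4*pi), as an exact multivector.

The rotor phase is half the rotation angle and phases add under composition, so 4 steps in the e_{13} plane accumulate phase 4*(pi/2) = 2 \pi: R^4 = cos(2 \pi) - sin(2 \pi)*e_{13}.
cos(2 \pi) = 1 and sin(2 \pi) = 0, so R^4 = 1. The total rotation 4*pi is 2 full turns, so every vector returns to itself, yet the rotor is +1, back on the identity sheet (an even number of 2*pi turns).
Answer: 1


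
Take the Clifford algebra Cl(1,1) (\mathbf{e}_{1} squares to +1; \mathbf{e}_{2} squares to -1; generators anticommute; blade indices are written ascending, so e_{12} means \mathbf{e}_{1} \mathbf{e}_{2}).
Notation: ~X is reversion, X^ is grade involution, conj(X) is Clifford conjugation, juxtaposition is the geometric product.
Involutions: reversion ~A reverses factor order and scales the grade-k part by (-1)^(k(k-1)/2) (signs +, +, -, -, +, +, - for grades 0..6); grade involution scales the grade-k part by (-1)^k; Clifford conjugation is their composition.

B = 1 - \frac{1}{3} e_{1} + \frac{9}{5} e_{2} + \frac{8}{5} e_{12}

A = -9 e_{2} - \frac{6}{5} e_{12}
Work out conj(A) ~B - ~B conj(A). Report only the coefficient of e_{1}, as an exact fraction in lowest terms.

first term: -\frac{453}{25} - \frac{414}{25} e_{1} + \frac{47}{5} e_{2} + \frac{21}{5} e_{12}
second term: -\frac{453}{25} + \frac{414}{25} e_{1} + \frac{43}{5} e_{2} - \frac{9}{5} e_{12}
Answer: -\frac{828}{25}


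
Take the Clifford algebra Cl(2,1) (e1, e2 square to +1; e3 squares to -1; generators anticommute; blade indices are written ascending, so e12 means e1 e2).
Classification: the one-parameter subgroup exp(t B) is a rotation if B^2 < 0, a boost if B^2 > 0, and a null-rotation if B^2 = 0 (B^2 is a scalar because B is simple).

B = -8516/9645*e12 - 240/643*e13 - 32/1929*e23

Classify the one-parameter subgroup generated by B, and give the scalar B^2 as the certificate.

B^2 term by term: the squares give (-8516/9645)^2*(e12)^2 + (-240/643)^2*(e13)^2 + (-32/1929)^2*(e23)^2 = 72522256/93026025*(-1) + 57600/413449*(+1) + 1024/3721041*(+1) = -16/25 (each basis 2-blade squares to minus the product of its generators' squares); cross terms between blades sharing an index anticommute and cancel. So B^2 = -16/25.
Answer: rotation, certificate B^2 = -16/25. The class reads off the invariant scalar -16/25 directly.


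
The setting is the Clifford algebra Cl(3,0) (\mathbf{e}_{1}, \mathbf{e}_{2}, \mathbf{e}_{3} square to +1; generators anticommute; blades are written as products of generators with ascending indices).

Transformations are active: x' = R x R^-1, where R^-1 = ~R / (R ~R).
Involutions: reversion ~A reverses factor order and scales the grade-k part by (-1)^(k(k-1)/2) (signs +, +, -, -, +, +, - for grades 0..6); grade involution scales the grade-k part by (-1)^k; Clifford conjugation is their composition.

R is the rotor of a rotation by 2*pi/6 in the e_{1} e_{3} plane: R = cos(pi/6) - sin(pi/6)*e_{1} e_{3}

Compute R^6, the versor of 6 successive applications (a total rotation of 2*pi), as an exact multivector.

Half-angle bookkeeping: 6 applications in e_{1} e_{3} add up to rotor phase 6*pi/6 = \pi, so R^6 = cos(\pi) - sin(\pi)*e_{1} e_{3}.
cos(\pi) = -1 and sin(\pi) = 0, so R^6 = -1. The total rotation 2*pi is 1 full turn, so every vector returns to itself, yet the rotor is -1, on the OTHER sheet of the double cover (an odd number of 2*pi turns).
Answer: -1


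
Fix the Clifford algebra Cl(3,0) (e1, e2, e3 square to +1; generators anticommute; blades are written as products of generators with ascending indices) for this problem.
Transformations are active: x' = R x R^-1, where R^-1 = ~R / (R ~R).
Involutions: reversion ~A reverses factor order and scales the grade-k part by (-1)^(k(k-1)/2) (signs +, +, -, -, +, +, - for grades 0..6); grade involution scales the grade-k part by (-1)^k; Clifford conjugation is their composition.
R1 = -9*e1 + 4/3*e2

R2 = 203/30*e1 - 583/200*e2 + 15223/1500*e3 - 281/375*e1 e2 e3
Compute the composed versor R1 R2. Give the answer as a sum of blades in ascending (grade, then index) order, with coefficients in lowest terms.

Distribute over the terms of R1 (each basis-blade product reordered to ascending indices, repeated generators contracted through their squares):
(-9*e1) R2 = -609/10 + 5247/200*e1 e2 - 45669/500*e1 e3 + 843/125*e2 e3
(4/3*e2) R2 = -583/150 - 406/45*e1 e2 + 1124/1125*e1 e3 + 15223/1125*e2 e3
Summing the partial products and collecting blades:
Answer: -4859/75 + 30983/1800*e1 e2 - 16261/180*e1 e3 + 4562/225*e2 e3


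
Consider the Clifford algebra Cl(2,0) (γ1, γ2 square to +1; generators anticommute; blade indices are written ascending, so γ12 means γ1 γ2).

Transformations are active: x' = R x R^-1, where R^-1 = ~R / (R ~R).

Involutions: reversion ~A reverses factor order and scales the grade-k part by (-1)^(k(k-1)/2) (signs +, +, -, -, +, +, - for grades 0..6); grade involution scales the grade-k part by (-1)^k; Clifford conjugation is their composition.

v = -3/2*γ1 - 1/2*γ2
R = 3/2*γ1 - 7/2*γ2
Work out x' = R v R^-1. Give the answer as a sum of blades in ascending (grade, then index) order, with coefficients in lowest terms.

~R = 3/2*γ1 - 7/2*γ2, and R ~R = 29/2, so R^-1 = ~R / (29/2).
R v = -1/2 - 6*γ12
Answer: 81/58*γ1 + 43/58*γ2


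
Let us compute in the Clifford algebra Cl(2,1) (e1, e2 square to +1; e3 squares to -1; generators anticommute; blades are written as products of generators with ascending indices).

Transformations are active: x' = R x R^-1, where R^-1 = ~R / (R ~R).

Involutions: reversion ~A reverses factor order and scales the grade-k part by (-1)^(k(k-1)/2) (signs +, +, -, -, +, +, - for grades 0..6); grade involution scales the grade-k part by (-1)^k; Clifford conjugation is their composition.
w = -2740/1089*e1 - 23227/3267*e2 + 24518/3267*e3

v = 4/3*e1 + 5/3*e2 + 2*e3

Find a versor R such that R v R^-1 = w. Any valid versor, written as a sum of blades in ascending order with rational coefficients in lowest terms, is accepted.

Here q(v) = q(w) = 5/9; the classical choice R = v + w = -1288/1089*e1 - 17782/3267*e2 + 31052/3267*e3 then realises v -> w under the sandwich.
Answer: -1288/1089*e1 - 17782/3267*e2 + 31052/3267*e3


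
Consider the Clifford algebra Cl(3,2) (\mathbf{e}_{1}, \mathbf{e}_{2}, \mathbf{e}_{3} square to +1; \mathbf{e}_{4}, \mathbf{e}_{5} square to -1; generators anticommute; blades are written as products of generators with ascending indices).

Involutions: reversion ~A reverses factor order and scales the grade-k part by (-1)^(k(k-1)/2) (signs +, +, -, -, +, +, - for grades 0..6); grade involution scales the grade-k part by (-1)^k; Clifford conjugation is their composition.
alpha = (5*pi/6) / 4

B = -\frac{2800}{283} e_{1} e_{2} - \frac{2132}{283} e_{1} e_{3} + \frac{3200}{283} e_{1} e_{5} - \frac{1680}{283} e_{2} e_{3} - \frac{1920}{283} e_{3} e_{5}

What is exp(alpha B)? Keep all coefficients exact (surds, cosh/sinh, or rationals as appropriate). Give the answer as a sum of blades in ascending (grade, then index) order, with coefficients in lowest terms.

B^2 term by term: the squares give (-\frac{2800}{283})^2*(e_{1} e_{2})^2 + (-\frac{2132}{283})^2*(e_{1} e_{3})^2 + (\frac{3200}{283})^2*(e_{1} e_{5})^2 + (-\frac{1680}{283})^2*(e_{2} e_{3})^2 + (-\frac{1920}{283})^2*(e_{3} e_{5})^2 = \frac{7840000}{80089}*(-1) + \frac{4545424}{80089}*(-1) + \frac{10240000}{80089}*(+1) + \frac{2822400}{80089}*(-1) + \frac{3686400}{80089}*(+1) = -16 (each basis 2-blade squares to minus the product of its generators' squares); cross terms between blades sharing an index anticommute and cancel; the commuting (index-disjoint) pairs give grade-4 terms 2*c*c'*(blade product), which cancel blade by blade — e_{1} e_{2} e_{3} e_{5}: \frac{10752000}{80089} - \frac{10752000}{80089} = 0 — confirming B is simple. So B^2 = -16.
B^2 = -16 — the negative square puts this in the circular regime; l = 4, alpha*l = \frac{5 \pi}{6}, so exp(alpha B) = cos(\frac{5 \pi}{6}) + (sin(\frac{5 \pi}{6})/4)*B = - \frac{\sqrt{3}}{2} + (\frac{1}{8})*B.
Answer: - \frac{\sqrt{3}}{2} - \frac{350}{283} e_{1} e_{2} - \frac{533}{566} e_{1} e_{3} + \frac{400}{283} e_{1} e_{5} - \frac{210}{283} e_{2} e_{3} - \frac{240}{283} e_{3} e_{5}


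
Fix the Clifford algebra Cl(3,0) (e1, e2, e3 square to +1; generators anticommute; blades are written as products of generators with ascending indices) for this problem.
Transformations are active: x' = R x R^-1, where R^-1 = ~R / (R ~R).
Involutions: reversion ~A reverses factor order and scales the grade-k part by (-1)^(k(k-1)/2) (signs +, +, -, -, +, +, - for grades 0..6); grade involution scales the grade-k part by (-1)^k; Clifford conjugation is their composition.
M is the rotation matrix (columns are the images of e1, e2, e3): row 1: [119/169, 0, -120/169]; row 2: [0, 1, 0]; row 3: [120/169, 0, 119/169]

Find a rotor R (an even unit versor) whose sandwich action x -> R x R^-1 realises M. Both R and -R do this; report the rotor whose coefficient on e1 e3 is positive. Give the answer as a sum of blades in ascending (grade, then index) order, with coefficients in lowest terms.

Method: write R = a + b12*e1 e2 + b13*e1 e3 + b23*e2 e3 with a^2 + b12^2 + b13^2 + b23^2 = 1 (so R^-1 = ~R). Expanding the columns R e_j ~R gives tr M = 4a^2 - 1 and, from the antisymmetric part, M21 - M12 = -4a*b12, M13 - M31 = 4a*b13, M32 - M23 = -4a*b23.
Here tr M = 407/169, so a^2 = (1 + tr M)/4 = 144/169 and a = ±12/13. Taking a = 12/13: M21 - M12 = 0, M13 - M31 = -240/169, M32 - M23 = 0, giving b12 = 0, b13 = -5/13, b23 = 0, i.e. R = 12/13 - 5/13*e1 e3.
Its e1 e3 coefficient is negative, so report the other preimage -R.
Answer: -12/13 + 5/13*e1 e3. Key observation: the double cover Spin(3) -> SO(3) sends R and -R to the same matrix (trace 407/169 here), so the stated sign of the e1 e3 coefficient is what selects one sheet.


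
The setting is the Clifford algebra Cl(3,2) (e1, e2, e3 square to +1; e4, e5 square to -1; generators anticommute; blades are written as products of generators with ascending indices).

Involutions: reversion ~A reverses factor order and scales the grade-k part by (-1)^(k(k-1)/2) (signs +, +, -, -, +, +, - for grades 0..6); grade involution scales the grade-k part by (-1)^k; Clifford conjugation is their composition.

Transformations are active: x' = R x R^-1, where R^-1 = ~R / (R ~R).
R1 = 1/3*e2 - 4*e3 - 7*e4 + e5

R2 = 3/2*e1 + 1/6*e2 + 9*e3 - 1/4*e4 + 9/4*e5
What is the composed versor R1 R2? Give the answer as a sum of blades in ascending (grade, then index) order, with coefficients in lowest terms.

Distribute over the terms of R1 (each basis-blade product reordered to ascending indices, repeated generators contracted through their squares):
(1/3*e2) R2 = 1/18 - 1/2*e1 e2 + 3*e2 e3 - 1/12*e2 e4 + 3/4*e2 e5
(-4*e3) R2 = -36 + 6*e1 e3 + 2/3*e2 e3 + e3 e4 - 9*e3 e5
(-7*e4) R2 = -7/4 + 21/2*e1 e4 + 7/6*e2 e4 + 63*e3 e4 - 63/4*e4 e5
(e5) R2 = -9/4 - 3/2*e1 e5 - 1/6*e2 e5 - 9*e3 e5 + 1/4*e4 e5
Summing the partial products and collecting blades:
Answer: -719/18 - 1/2*e1 e2 + 6*e1 e3 + 21/2*e1 e4 - 3/2*e1 e5 + 11/3*e2 e3 + 13/12*e2 e4 + 7/12*e2 e5 + 64*e3 e4 - 18*e3 e5 - 31/2*e4 e5


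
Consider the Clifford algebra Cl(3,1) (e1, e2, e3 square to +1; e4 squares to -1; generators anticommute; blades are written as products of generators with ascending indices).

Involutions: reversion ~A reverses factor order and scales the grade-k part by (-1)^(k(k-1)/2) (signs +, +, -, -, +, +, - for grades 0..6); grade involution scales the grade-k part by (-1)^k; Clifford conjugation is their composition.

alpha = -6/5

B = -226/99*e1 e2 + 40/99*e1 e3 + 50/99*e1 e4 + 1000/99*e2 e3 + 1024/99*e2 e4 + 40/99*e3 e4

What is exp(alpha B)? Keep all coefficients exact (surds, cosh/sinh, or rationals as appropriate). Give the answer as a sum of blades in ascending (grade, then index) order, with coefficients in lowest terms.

B^2 term by term: the squares give (-226/99)^2*(e1 e2)^2 + (40/99)^2*(e1 e3)^2 + (50/99)^2*(e1 e4)^2 + (1000/99)^2*(e2 e3)^2 + (1024/99)^2*(e2 e4)^2 + (40/99)^2*(e3 e4)^2 = 51076/9801*(-1) + 1600/9801*(-1) + 2500/9801*(+1) + 1000000/9801*(-1) + 1048576/9801*(+1) + 1600/9801*(+1) = 0 (each basis 2-blade squares to minus the product of its generators' squares); cross terms between blades sharing an index anticommute and cancel; the commuting (index-disjoint) pairs give grade-4 terms 2*c*c'*(blade product), which cancel blade by blade — e1 e2 e3 e4: -18080/9801 - 81920/9801 + 100000/9801 = 0 — confirming B is simple. So B^2 = 0.
B^2 = 0, so the series truncates immediately: exp(alpha B) = 1 + alpha B (parabolic case).
Answer: 1 + 452/165*e1 e2 - 16/33*e1 e3 - 20/33*e1 e4 - 400/33*e2 e3 - 2048/165*e2 e4 - 16/33*e3 e4


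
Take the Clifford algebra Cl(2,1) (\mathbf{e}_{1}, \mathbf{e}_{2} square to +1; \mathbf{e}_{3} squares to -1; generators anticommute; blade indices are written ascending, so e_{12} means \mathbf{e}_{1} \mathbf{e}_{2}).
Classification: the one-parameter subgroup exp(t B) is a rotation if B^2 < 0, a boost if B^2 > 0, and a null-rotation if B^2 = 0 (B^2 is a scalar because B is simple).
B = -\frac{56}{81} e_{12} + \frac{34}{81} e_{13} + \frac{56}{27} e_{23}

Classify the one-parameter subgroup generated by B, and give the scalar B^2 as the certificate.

B^2 term by term: the squares give (-\frac{56}{81})^2*(e_{12})^2 + (\frac{34}{81})^2*(e_{13})^2 + (\frac{56}{27})^2*(e_{23})^2 = \frac{3136}{6561}*(-1) + \frac{1156}{6561}*(+1) + \frac{3136}{729}*(+1) = 4 (each basis 2-blade squares to minus the product of its generators' squares); cross terms between blades sharing an index anticommute and cancel. So B^2 = 4.
Answer: boost, certificate B^2 = 4. Because 4 is invariant under every versor sandwich, the classification follows from its sign alone.


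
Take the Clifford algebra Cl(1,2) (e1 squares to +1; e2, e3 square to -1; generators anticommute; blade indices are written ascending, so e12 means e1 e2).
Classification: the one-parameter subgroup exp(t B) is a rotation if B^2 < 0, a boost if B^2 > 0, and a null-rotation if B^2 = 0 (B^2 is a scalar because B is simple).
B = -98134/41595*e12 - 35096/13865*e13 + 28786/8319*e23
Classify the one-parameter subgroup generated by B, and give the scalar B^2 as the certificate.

B^2 term by term: the squares give (-98134/41595)^2*(e12)^2 + (-35096/13865)^2*(e13)^2 + (28786/8319)^2*(e23)^2 = 9630281956/1730144025*(+1) + 1231729216/192238225*(+1) + 828633796/69205761*(-1) = 0 (each basis 2-blade squares to minus the product of its generators' squares); cross terms between blades sharing an index anticommute and cancel. So B^2 = 0.
Answer: null-rotation, certificate B^2 = 0. Because 0 is invariant under every versor sandwich, the classification follows from its sign alone.


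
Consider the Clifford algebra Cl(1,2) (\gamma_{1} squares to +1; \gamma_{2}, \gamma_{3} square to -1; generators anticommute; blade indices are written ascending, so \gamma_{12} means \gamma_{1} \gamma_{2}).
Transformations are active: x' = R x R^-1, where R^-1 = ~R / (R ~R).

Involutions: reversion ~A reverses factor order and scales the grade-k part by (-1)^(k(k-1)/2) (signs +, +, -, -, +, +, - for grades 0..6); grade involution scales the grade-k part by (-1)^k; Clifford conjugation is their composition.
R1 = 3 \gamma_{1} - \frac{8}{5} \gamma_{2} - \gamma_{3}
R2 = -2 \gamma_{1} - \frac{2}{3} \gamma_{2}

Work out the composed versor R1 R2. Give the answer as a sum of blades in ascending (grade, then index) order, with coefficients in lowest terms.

Distribute over the terms of R2 (each basis-blade product reordered to ascending indices, repeated generators contracted through their squares):
R1 (-2 \gamma_{1}) = -6 - \frac{16}{5} \gamma_{12} - 2 \gamma_{13}
R1 (-\frac{2}{3} \gamma_{2}) = -\frac{16}{15} - 2 \gamma_{12} - \frac{2}{3} \gamma_{23}
Summing the partial products and collecting blades:
Answer: -\frac{106}{15} - \frac{26}{5} \gamma_{12} - 2 \gamma_{13} - \frac{2}{3} \gamma_{23}


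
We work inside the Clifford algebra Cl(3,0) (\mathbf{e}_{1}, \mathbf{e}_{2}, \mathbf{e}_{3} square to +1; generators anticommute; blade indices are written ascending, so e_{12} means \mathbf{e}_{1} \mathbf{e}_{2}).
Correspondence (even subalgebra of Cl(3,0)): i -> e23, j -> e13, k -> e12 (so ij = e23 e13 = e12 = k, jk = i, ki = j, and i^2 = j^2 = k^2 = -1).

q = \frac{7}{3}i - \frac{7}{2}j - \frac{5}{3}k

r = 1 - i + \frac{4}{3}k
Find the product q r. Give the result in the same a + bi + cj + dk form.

In blades: q = -\frac{5}{3} e_{12} - \frac{7}{2} e_{13} + \frac{7}{3} e_{23}, r = 1 + \frac{4}{3} e_{12} - e_{23}.
Distribute q over r term by term (generator squares from the signature, products reordered to ascending indices): (-\frac{5}{3} e_{12})*r = \frac{20}{9} - \frac{5}{3} e_{12} + \frac{5}{3} e_{13}; (-\frac{7}{2} e_{13})*r = -\frac{7}{2} e_{12} - \frac{7}{2} e_{13} - \frac{14}{3} e_{23}; (\frac{7}{3} e_{23})*r = \frac{7}{3} - \frac{28}{9} e_{13} + \frac{7}{3} e_{23}.
Sum: \frac{41}{9} - \frac{31}{6} e_{12} - \frac{89}{18} e_{13} - \frac{7}{3} e_{23}; translating back through the correspondence:
Answer: \frac{41}{9} - \frac{7}{3}i - \frac{89}{18}j - \frac{31}{6}k


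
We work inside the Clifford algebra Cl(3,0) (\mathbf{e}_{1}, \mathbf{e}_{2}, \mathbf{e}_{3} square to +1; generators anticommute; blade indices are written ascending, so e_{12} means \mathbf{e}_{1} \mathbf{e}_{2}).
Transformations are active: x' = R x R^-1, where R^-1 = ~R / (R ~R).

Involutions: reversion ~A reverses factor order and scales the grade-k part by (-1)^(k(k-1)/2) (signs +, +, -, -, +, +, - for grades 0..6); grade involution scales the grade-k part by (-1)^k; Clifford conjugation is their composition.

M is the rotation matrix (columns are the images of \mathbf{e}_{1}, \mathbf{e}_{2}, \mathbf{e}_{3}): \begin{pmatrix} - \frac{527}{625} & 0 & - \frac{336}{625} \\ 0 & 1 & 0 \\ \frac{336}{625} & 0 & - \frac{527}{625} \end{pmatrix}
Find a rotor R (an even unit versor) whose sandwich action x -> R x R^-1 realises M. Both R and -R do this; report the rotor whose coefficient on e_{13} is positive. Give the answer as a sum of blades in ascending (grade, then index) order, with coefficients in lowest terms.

Method: write R = a + b12*e_{12} + b13*e_{13} + b23*e_{23} with a^2 + b12^2 + b13^2 + b23^2 = 1 (so R^-1 = ~R). Expanding the columns R e_j ~R gives tr M = 4a^2 - 1 and, from the antisymmetric part, M21 - M12 = -4a*b12, M13 - M31 = 4a*b13, M32 - M23 = -4a*b23.
Here tr M = -\frac{429}{625}, so a^2 = (1 + tr M)/4 = \frac{49}{625} and a = ±\frac{7}{25}. Taking a = \frac{7}{25}: M21 - M12 = 0, M13 - M31 = -\frac{672}{625}, M32 - M23 = 0, giving b12 = 0, b13 = -\frac{24}{25}, b23 = 0, i.e. R = \frac{7}{25} - \frac{24}{25} e_{13}.
Its e_{13} coefficient is negative, so report the other preimage -R.
Answer: -\frac{7}{25} + \frac{24}{25} e_{13}. Note: both R and -R realise this M (trace -\frac{429}{625}); the covering map identifies them, and the e_{13}-coefficient sign is the tie-breaker.
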